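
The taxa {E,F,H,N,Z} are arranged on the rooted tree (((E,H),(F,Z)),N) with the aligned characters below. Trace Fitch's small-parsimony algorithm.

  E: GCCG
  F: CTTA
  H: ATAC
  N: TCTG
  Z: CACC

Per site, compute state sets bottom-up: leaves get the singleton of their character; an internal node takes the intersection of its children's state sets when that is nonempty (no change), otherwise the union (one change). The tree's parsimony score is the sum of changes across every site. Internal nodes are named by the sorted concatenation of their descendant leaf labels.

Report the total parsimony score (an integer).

site 0, node EH: E={G} ∪ H={A} → {A,G} (+1)
site 0, node FZ: F={C} ∩ Z={C} → {C} (+0)
site 0, node EFHZ: EH={A,G} ∪ FZ={C} → {A,C,G} (+1)
site 0, node EFHNZ: EFHZ={A,C,G} ∪ N={T} → {A,C,G,T} (+1)
site 1, node EH: E={C} ∪ H={T} → {C,T} (+1)
site 1, node FZ: F={T} ∪ Z={A} → {A,T} (+1)
site 1, node EFHZ: EH={C,T} ∩ FZ={A,T} → {T} (+0)
site 1, node EFHNZ: EFHZ={T} ∪ N={C} → {C,T} (+1)
site 2, node EH: E={C} ∪ H={A} → {A,C} (+1)
site 2, node FZ: F={T} ∪ Z={C} → {C,T} (+1)
site 2, node EFHZ: EH={A,C} ∩ FZ={C,T} → {C} (+0)
site 2, node EFHNZ: EFHZ={C} ∪ N={T} → {C,T} (+1)
site 3, node EH: E={G} ∪ H={C} → {C,G} (+1)
site 3, node FZ: F={A} ∪ Z={C} → {A,C} (+1)
site 3, node EFHZ: EH={C,G} ∩ FZ={A,C} → {C} (+0)
site 3, node EFHNZ: EFHZ={C} ∪ N={G} → {C,G} (+1)
per-site changes: [3, 3, 3, 3]; total = 12

12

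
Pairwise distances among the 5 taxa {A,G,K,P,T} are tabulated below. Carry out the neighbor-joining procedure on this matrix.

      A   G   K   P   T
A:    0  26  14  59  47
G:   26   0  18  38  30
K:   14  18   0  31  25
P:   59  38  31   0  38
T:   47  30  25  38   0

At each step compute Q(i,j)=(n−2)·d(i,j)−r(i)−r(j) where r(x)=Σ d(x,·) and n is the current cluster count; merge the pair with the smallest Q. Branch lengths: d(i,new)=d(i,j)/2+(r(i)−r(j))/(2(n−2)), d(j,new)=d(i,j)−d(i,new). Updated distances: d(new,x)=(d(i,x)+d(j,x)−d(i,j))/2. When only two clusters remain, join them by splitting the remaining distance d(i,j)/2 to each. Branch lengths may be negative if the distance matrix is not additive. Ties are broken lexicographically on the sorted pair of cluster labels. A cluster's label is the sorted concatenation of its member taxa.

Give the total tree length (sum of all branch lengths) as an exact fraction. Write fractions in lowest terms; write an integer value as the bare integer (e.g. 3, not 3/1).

1. join A+K (d=14, Q=-192) ⇒ AK; edges |A|=50/3, |K|=-8/3
  updated: d(AK,G)=15, d(AK,P)=38, d(AK,T)=29
2. join AK+G (d=15, Q=-135) ⇒ AGK; edges |AK|=29/4, |G|=31/4
  updated: d(AGK,P)=61/2, d(AGK,T)=22
3. join AGK+P (d=61/2, Q=-181/2) ⇒ AGKP; edges |AGK|=29/4, |P|=93/4
  updated: d(AGKP,T)=59/4
4. join AGKP+T (d=59/4) ⇒ AGKPT; edges |AGKP|=59/8, |T|=59/8
final tree: ((((A:50/3,K:-8/3):29/4,G:31/4):29/4,P:93/4):59/8,T:59/8)
total length: 297/4

297/4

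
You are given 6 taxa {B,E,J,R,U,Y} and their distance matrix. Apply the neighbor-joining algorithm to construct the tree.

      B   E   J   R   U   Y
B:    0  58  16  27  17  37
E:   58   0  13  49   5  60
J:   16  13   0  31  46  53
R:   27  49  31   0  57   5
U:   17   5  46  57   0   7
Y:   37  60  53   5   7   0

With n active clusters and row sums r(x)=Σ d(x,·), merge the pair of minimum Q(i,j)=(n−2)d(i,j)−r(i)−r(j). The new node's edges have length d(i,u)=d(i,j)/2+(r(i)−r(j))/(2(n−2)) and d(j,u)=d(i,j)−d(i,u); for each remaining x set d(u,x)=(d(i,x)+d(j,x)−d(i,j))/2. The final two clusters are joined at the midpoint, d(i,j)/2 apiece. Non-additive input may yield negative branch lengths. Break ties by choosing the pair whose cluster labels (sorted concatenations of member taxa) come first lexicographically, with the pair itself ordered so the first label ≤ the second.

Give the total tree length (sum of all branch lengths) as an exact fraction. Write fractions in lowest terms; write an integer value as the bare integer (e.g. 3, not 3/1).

step 1: merge (R,Y) at d=5, Q=-311; branch lengths R→27/8, Y→13/8; new cluster RY
  updated: d(B,RY)=59/2, d(E,RY)=52, d(J,RY)=79/2, d(RY,U)=59/2
step 2: merge (E,U) at d=5, Q=-421/2; branch lengths E→91/12, U→-31/12; new cluster EU
  updated: d(B,EU)=35, d(EU,J)=27, d(EU,RY)=153/4
step 3: merge (B,J) at d=16, Q=-131; branch lengths B→15/2, J→17/2; new cluster BJ
  updated: d(BJ,EU)=23, d(BJ,RY)=53/2
step 4: merge (BJ,EU) at d=23, Q=-351/4; branch lengths BJ→45/8, EU→139/8; new cluster BEJU
  updated: d(BEJU,RY)=167/8
step 5: merge (BEJU,RY) at d=167/8; branch lengths BEJU→167/16, RY→167/16; new cluster BEJRUY
final tree: (((B:15/2,J:17/2):45/8,(E:91/12,U:-31/12):139/8):167/16,(R:27/8,Y:13/8):167/16)
total length: 559/8

559/8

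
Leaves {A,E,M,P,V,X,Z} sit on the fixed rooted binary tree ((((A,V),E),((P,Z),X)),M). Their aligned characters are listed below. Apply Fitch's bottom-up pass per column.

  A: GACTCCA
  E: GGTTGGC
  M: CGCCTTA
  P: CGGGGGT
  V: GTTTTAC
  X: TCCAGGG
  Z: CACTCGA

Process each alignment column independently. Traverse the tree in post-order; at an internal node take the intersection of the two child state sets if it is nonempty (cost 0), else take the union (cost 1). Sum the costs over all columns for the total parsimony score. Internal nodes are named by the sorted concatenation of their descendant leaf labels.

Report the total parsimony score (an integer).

site 0, node AV: A={G} ∩ V={G} → {G} (+0)
site 0, node AEV: AV={G} ∩ E={G} → {G} (+0)
site 0, node PZ: P={C} ∩ Z={C} → {C} (+0)
site 0, node PXZ: PZ={C} ∪ X={T} → {C,T} (+1)
site 0, node AEPVXZ: AEV={G} ∪ PXZ={C,T} → {C,G,T} (+1)
site 0, node AEMPVXZ: AEPVXZ={C,G,T} ∩ M={C} → {C} (+0)
site 1, node AV: A={A} ∪ V={T} → {A,T} (+1)
site 1, node AEV: AV={A,T} ∪ E={G} → {A,G,T} (+1)
site 1, node PZ: P={G} ∪ Z={A} → {A,G} (+1)
site 1, node PXZ: PZ={A,G} ∪ X={C} → {A,C,G} (+1)
site 1, node AEPVXZ: AEV={A,G,T} ∩ PXZ={A,C,G} → {A,G} (+0)
site 1, node AEMPVXZ: AEPVXZ={A,G} ∩ M={G} → {G} (+0)
site 2, node AV: A={C} ∪ V={T} → {C,T} (+1)
site 2, node AEV: AV={C,T} ∩ E={T} → {T} (+0)
site 2, node PZ: P={G} ∪ Z={C} → {C,G} (+1)
site 2, node PXZ: PZ={C,G} ∩ X={C} → {C} (+0)
site 2, node AEPVXZ: AEV={T} ∪ PXZ={C} → {C,T} (+1)
site 2, node AEMPVXZ: AEPVXZ={C,T} ∩ M={C} → {C} (+0)
site 3, node AV: A={T} ∩ V={T} → {T} (+0)
site 3, node AEV: AV={T} ∩ E={T} → {T} (+0)
site 3, node PZ: P={G} ∪ Z={T} → {G,T} (+1)
site 3, node PXZ: PZ={G,T} ∪ X={A} → {A,G,T} (+1)
site 3, node AEPVXZ: AEV={T} ∩ PXZ={A,G,T} → {T} (+0)
site 3, node AEMPVXZ: AEPVXZ={T} ∪ M={C} → {C,T} (+1)
site 4, node AV: A={C} ∪ V={T} → {C,T} (+1)
site 4, node AEV: AV={C,T} ∪ E={G} → {C,G,T} (+1)
site 4, node PZ: P={G} ∪ Z={C} → {C,G} (+1)
site 4, node PXZ: PZ={C,G} ∩ X={G} → {G} (+0)
site 4, node AEPVXZ: AEV={C,G,T} ∩ PXZ={G} → {G} (+0)
site 4, node AEMPVXZ: AEPVXZ={G} ∪ M={T} → {G,T} (+1)
site 5, node AV: A={C} ∪ V={A} → {A,C} (+1)
site 5, node AEV: AV={A,C} ∪ E={G} → {A,C,G} (+1)
site 5, node PZ: P={G} ∩ Z={G} → {G} (+0)
site 5, node PXZ: PZ={G} ∩ X={G} → {G} (+0)
site 5, node AEPVXZ: AEV={A,C,G} ∩ PXZ={G} → {G} (+0)
site 5, node AEMPVXZ: AEPVXZ={G} ∪ M={T} → {G,T} (+1)
site 6, node AV: A={A} ∪ V={C} → {A,C} (+1)
site 6, node AEV: AV={A,C} ∩ E={C} → {C} (+0)
site 6, node PZ: P={T} ∪ Z={A} → {A,T} (+1)
site 6, node PXZ: PZ={A,T} ∪ X={G} → {A,G,T} (+1)
site 6, node AEPVXZ: AEV={C} ∪ PXZ={A,G,T} → {A,C,G,T} (+1)
site 6, node AEMPVXZ: AEPVXZ={A,C,G,T} ∩ M={A} → {A} (+0)
per-site changes: [2, 4, 3, 3, 4, 3, 4]; total = 23

23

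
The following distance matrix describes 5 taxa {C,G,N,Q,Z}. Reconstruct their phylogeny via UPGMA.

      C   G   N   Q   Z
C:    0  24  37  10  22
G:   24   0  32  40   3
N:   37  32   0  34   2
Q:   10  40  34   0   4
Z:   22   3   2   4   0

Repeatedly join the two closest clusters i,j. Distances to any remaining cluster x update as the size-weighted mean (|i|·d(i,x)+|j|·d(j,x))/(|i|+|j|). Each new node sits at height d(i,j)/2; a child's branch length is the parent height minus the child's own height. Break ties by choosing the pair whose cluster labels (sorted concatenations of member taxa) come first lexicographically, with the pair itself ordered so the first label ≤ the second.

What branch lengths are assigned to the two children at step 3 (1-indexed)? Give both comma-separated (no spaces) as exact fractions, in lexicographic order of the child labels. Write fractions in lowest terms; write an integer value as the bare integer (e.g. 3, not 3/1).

iteration 1: select N,Z (d=2); attach at lengths (1, 1); label the merged cluster NZ
  updated: d(C,NZ)=59/2, d(G,NZ)=35/2, d(NZ,Q)=19
iteration 2: select C,Q (d=10); attach at lengths (5, 5); label the merged cluster CQ
  updated: d(CQ,G)=32, d(CQ,NZ)=97/4
iteration 3: select G,NZ (d=35/2); attach at lengths (35/4, 31/4); label the merged cluster GNZ
  updated: d(CQ,GNZ)=161/6
iteration 4: select CQ,GNZ (d=161/6); attach at lengths (101/12, 14/3); label the merged cluster CGNQZ
final tree: ((C:5,Q:5):101/12,(G:35/4,(N:1,Z:1):31/4):14/3)
total length: 499/12

35/4,31/4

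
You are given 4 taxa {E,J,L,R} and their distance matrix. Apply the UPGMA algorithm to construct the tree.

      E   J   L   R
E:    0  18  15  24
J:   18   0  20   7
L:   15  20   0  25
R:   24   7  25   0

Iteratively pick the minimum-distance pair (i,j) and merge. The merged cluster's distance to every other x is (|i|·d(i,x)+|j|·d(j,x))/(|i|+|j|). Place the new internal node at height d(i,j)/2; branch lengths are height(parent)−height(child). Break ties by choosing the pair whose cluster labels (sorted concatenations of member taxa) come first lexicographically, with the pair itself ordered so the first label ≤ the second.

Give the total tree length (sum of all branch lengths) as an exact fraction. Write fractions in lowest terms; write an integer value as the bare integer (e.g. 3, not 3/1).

131/4

step 1: merge (J,R) at d=7; branch lengths J→7/2, R→7/2; new cluster JR
  updated: d(E,JR)=21, d(JR,L)=45/2
step 2: merge (E,L) at d=15; branch lengths E→15/2, L→15/2; new cluster EL
  updated: d(EL,JR)=87/4
step 3: merge (EL,JR) at d=87/4; branch lengths EL→27/8, JR→59/8; new cluster EJLR
final tree: ((E:15/2,L:15/2):27/8,(J:7/2,R:7/2):59/8)
total length: 131/4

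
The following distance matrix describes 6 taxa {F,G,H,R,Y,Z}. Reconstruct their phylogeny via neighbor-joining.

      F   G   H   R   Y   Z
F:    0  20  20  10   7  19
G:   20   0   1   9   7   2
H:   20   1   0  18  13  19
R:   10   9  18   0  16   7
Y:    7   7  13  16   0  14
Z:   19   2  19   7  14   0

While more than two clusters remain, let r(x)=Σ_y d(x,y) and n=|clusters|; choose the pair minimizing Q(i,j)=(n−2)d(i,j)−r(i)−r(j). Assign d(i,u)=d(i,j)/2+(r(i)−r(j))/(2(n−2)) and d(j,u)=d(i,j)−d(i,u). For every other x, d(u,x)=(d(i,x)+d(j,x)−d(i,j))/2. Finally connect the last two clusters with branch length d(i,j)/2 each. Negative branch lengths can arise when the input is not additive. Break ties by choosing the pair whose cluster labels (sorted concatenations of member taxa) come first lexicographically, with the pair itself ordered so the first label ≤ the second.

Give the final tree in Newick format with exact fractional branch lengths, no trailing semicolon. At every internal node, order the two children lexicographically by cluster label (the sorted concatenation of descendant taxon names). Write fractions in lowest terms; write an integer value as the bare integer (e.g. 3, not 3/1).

((((F:5,Y:2):43/8,(G:-7/2,H:9/2):45/8):19/8,R:27/8):29/16,Z:29/16)

iteration 1: select G,H (d=1, Q=-106); attach at lengths (-7/2, 9/2); label the merged cluster GH
  updated: d(F,GH)=39/2, d(GH,R)=13, d(GH,Y)=19/2, d(GH,Z)=10
iteration 2: select F,Y (d=7, Q=-81); attach at lengths (5, 2); label the merged cluster FY
  updated: d(FY,GH)=11, d(FY,R)=19/2, d(FY,Z)=13
iteration 3: select FY,GH (d=11, Q=-91/2); attach at lengths (43/8, 45/8); label the merged cluster FGHY
  updated: d(FGHY,R)=23/4, d(FGHY,Z)=6
iteration 4: select FGHY,R (d=23/4, Q=-75/4); attach at lengths (19/8, 27/8); label the merged cluster FGHRY
  updated: d(FGHRY,Z)=29/8
iteration 5: select FGHRY,Z (d=29/8); attach at lengths (29/16, 29/16); label the merged cluster FGHRYZ
final tree: ((((F:5,Y:2):43/8,(G:-7/2,H:9/2):45/8):19/8,R:27/8):29/16,Z:29/16)
total length: 227/8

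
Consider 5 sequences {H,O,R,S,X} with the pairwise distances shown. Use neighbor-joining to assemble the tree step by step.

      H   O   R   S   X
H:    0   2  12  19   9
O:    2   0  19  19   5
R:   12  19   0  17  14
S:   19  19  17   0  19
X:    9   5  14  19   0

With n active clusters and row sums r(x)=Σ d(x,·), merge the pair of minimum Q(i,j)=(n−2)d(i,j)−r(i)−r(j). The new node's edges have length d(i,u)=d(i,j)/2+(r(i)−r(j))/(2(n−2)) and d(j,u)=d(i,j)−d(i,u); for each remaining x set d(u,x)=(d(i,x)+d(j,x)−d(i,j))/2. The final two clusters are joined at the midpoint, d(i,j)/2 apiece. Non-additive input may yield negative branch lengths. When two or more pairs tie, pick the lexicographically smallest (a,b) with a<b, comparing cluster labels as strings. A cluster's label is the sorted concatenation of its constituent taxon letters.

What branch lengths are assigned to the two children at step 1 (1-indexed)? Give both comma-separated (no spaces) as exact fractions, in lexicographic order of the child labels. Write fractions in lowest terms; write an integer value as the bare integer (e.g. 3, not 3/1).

step 1: merge (R,S) at d=17, Q=-85; branch lengths R→13/2, S→21/2; new cluster RS
  updated: d(H,RS)=7, d(O,RS)=21/2, d(RS,X)=8
step 2: merge (H,O) at d=2, Q=-63/2; branch lengths H→9/8, O→7/8; new cluster HO
  updated: d(HO,RS)=31/4, d(HO,X)=6
step 3: merge (HO,RS) at d=31/4, Q=-87/4; branch lengths HO→23/8, RS→39/8; new cluster HORS
  updated: d(HORS,X)=25/8
step 4: merge (HORS,X) at d=25/8; branch lengths HORS→25/16, X→25/16; new cluster HORSX
final tree: (((H:9/8,O:7/8):23/8,(R:13/2,S:21/2):39/8):25/16,X:25/16)
total length: 239/8

13/2,21/2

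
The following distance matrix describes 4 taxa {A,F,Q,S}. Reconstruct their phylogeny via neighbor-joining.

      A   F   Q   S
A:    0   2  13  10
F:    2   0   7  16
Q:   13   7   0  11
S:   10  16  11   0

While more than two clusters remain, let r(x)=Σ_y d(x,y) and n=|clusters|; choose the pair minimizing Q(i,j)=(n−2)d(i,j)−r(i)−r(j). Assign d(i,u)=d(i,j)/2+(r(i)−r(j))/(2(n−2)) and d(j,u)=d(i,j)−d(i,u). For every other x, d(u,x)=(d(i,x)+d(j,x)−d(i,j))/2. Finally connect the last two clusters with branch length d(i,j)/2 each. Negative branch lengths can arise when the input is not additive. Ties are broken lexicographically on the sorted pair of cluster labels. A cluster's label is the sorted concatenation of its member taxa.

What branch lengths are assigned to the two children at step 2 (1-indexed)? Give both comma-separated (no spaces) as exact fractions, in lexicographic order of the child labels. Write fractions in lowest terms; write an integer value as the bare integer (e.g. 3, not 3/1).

5,4

1. join A+F (d=2, Q=-46) ⇒ AF; edges |A|=1, |F|=1
  updated: d(AF,Q)=9, d(AF,S)=12
2. join AF+Q (d=9, Q=-32) ⇒ AFQ; edges |AF|=5, |Q|=4
  updated: d(AFQ,S)=7
3. join AFQ+S (d=7) ⇒ AFQS; edges |AFQ|=7/2, |S|=7/2
final tree: (((A:1,F:1):5,Q:4):7/2,S:7/2)
total length: 18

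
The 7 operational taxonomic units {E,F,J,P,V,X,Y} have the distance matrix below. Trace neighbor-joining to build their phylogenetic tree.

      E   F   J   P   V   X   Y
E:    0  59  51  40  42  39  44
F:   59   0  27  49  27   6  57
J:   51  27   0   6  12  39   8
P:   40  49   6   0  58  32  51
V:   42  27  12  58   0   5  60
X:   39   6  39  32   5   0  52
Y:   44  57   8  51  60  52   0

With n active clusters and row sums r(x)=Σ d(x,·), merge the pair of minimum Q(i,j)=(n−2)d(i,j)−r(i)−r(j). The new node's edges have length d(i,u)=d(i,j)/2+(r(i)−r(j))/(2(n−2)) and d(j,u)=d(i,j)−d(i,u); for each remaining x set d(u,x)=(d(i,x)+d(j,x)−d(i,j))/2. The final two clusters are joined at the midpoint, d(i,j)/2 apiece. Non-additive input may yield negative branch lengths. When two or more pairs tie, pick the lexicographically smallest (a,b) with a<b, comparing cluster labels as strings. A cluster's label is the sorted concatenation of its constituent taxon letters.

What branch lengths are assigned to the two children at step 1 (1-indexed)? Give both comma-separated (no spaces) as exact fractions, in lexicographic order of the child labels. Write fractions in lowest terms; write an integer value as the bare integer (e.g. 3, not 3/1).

step 1: merge (J,Y) at d=8, Q=-375; branch lengths J→-89/10, Y→169/10; new cluster JY
  updated: d(E,JY)=87/2, d(F,JY)=38, d(JY,P)=49/2, d(JY,V)=32, d(JY,X)=83/2
step 2: merge (JY,P) at d=49/2, Q=-285; branch lengths JY→37/4, P→61/4; new cluster JPY
  updated: d(E,JPY)=59/2, d(F,JPY)=125/4, d(JPY,V)=131/4, d(JPY,X)=49/2
step 3: merge (E,JPY) at d=59/2, Q=-199; branch lengths E→70/3, JPY→37/6; new cluster EJPY
  updated: d(EJPY,F)=243/8, d(EJPY,V)=181/8, d(EJPY,X)=17
step 4: merge (EJPY,V) at d=181/8, Q=-635/8; branch lengths EJPY→485/32, V→239/32; new cluster EJPVY
  updated: d(EJPVY,F)=139/8, d(EJPVY,X)=-5/16
step 5: merge (EJPVY,F) at d=139/8, Q=-369/16; branch lengths EJPVY→177/32, F→379/32; new cluster EFJPVY
  updated: d(EFJPVY,X)=-187/32
step 6: merge (EFJPVY,X) at d=-187/32; branch lengths EFJPVY→-187/64, X→-187/64; new cluster EFJPVXY
final tree: ((((E:70/3,((J:-89/10,Y:169/10):37/4,P:61/4):37/6):485/32,V:239/32):177/32,F:379/32):-187/64,X:-187/64)
total length: 3077/32

-89/10,169/10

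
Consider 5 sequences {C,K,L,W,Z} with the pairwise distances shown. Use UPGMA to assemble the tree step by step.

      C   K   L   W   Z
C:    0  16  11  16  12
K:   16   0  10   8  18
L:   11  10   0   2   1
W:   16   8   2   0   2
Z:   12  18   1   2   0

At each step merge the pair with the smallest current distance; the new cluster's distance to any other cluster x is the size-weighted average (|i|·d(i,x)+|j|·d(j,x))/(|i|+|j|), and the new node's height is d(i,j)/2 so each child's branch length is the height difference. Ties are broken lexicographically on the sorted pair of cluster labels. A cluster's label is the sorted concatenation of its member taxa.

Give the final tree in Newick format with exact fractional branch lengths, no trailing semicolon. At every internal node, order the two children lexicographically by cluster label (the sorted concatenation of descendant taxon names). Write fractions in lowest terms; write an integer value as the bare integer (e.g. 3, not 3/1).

(C:55/8,(K:6,((L:1/2,Z:1/2):1/2,W:1):5):7/8)

iteration 1: select L,Z (d=1); attach at lengths (1/2, 1/2); label the merged cluster LZ
  updated: d(C,LZ)=23/2, d(K,LZ)=14, d(LZ,W)=2
iteration 2: select LZ,W (d=2); attach at lengths (1/2, 1); label the merged cluster LWZ
  updated: d(C,LWZ)=13, d(K,LWZ)=12
iteration 3: select K,LWZ (d=12); attach at lengths (6, 5); label the merged cluster KLWZ
  updated: d(C,KLWZ)=55/4
iteration 4: select C,KLWZ (d=55/4); attach at lengths (55/8, 7/8); label the merged cluster CKLWZ
final tree: (C:55/8,(K:6,((L:1/2,Z:1/2):1/2,W:1):5):7/8)
total length: 85/4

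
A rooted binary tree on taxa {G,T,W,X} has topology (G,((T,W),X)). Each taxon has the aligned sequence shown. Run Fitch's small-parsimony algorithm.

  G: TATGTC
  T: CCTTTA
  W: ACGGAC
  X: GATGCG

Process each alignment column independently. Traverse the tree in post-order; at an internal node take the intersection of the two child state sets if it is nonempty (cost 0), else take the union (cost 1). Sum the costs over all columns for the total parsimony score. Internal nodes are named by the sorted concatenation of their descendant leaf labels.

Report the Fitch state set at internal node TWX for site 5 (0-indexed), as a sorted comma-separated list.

A,C,G

site 0, node TW: T={C} ∪ W={A} → {A,C} (+1)
site 0, node TWX: TW={A,C} ∪ X={G} → {A,C,G} (+1)
site 0, node GTWX: G={T} ∪ TWX={A,C,G} → {A,C,G,T} (+1)
site 1, node TW: T={C} ∩ W={C} → {C} (+0)
site 1, node TWX: TW={C} ∪ X={A} → {A,C} (+1)
site 1, node GTWX: G={A} ∩ TWX={A,C} → {A} (+0)
site 2, node TW: T={T} ∪ W={G} → {G,T} (+1)
site 2, node TWX: TW={G,T} ∩ X={T} → {T} (+0)
site 2, node GTWX: G={T} ∩ TWX={T} → {T} (+0)
site 3, node TW: T={T} ∪ W={G} → {G,T} (+1)
site 3, node TWX: TW={G,T} ∩ X={G} → {G} (+0)
site 3, node GTWX: G={G} ∩ TWX={G} → {G} (+0)
site 4, node TW: T={T} ∪ W={A} → {A,T} (+1)
site 4, node TWX: TW={A,T} ∪ X={C} → {A,C,T} (+1)
site 4, node GTWX: G={T} ∩ TWX={A,C,T} → {T} (+0)
site 5, node TW: T={A} ∪ W={C} → {A,C} (+1)
site 5, node TWX: TW={A,C} ∪ X={G} → {A,C,G} (+1)
site 5, node GTWX: G={C} ∩ TWX={A,C,G} → {C} (+0)
per-site changes: [3, 1, 1, 1, 2, 2]; total = 10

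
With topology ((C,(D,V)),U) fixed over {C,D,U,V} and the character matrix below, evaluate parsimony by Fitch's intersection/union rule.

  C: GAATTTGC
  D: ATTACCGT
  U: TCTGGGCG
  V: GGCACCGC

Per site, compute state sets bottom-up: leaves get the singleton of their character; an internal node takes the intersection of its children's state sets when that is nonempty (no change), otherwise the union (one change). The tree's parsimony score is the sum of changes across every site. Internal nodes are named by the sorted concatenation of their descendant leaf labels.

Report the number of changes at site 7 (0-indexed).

2

DV@0: {A} ∪ {G} = {A,G} (union, +1)
CDV@0: {G} ∩ {A,G} = {G} (intersection, +0)
CDUV@0: {G} ∪ {T} = {G,T} (union, +1)
DV@1: {T} ∪ {G} = {G,T} (union, +1)
CDV@1: {A} ∪ {G,T} = {A,G,T} (union, +1)
CDUV@1: {A,G,T} ∪ {C} = {A,C,G,T} (union, +1)
DV@2: {T} ∪ {C} = {C,T} (union, +1)
CDV@2: {A} ∪ {C,T} = {A,C,T} (union, +1)
CDUV@2: {A,C,T} ∩ {T} = {T} (intersection, +0)
DV@3: {A} ∩ {A} = {A} (intersection, +0)
CDV@3: {T} ∪ {A} = {A,T} (union, +1)
CDUV@3: {A,T} ∪ {G} = {A,G,T} (union, +1)
DV@4: {C} ∩ {C} = {C} (intersection, +0)
CDV@4: {T} ∪ {C} = {C,T} (union, +1)
CDUV@4: {C,T} ∪ {G} = {C,G,T} (union, +1)
DV@5: {C} ∩ {C} = {C} (intersection, +0)
CDV@5: {T} ∪ {C} = {C,T} (union, +1)
CDUV@5: {C,T} ∪ {G} = {C,G,T} (union, +1)
DV@6: {G} ∩ {G} = {G} (intersection, +0)
CDV@6: {G} ∩ {G} = {G} (intersection, +0)
CDUV@6: {G} ∪ {C} = {C,G} (union, +1)
DV@7: {T} ∪ {C} = {C,T} (union, +1)
CDV@7: {C} ∩ {C,T} = {C} (intersection, +0)
CDUV@7: {C} ∪ {G} = {C,G} (union, +1)
per-site changes: [2, 3, 2, 2, 2, 2, 1, 2]; total = 16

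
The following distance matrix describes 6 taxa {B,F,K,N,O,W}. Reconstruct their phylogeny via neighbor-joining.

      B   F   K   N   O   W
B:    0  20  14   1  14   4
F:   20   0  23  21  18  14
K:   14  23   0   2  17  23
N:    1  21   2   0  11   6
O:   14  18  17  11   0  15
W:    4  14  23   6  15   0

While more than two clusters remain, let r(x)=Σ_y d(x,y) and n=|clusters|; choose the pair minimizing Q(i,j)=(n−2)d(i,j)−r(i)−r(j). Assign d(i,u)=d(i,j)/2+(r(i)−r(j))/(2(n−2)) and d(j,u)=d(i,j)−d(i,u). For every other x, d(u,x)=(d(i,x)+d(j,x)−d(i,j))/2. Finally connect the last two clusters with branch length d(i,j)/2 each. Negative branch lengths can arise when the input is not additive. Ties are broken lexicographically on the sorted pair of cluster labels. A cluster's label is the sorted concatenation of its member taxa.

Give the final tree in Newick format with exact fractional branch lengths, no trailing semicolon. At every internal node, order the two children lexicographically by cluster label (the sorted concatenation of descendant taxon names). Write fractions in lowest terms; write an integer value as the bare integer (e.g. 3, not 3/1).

step 1: merge (K,N) at d=2, Q=-112; branch lengths K→23/4, N→-15/4; new cluster KN
  updated: d(B,KN)=13/2, d(F,KN)=21, d(KN,O)=13, d(KN,W)=27/2
step 2: merge (B,KN) at d=13/2, Q=-79; branch lengths B→5/3, KN→29/6; new cluster BKN
  updated: d(BKN,F)=69/4, d(BKN,O)=41/4, d(BKN,W)=11/2
step 3: merge (BKN,W) at d=11/2, Q=-113/2; branch lengths BKN→19/8, W→25/8; new cluster BKNW
  updated: d(BKNW,F)=103/8, d(BKNW,O)=79/8
step 4: merge (BKNW,F) at d=103/8, Q=-163/4; branch lengths BKNW→19/8, F→21/2; new cluster BFKNW
  updated: d(BFKNW,O)=15/2
step 5: merge (BFKNW,O) at d=15/2; branch lengths BFKNW→15/4, O→15/4; new cluster BFKNOW
final tree: ((((B:5/3,(K:23/4,N:-15/4):29/6):19/8,W:25/8):19/8,F:21/2):15/4,O:15/4)
total length: 275/8

((((B:5/3,(K:23/4,N:-15/4):29/6):19/8,W:25/8):19/8,F:21/2):15/4,O:15/4)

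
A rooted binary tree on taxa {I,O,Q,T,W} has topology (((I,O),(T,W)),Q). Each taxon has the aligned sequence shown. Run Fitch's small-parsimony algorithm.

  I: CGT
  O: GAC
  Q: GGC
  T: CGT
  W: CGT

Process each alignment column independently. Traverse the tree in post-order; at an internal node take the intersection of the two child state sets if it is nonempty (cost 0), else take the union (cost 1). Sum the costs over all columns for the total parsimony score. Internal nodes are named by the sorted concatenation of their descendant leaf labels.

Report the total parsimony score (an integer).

5

IO@0: {C} ∪ {G} = {C,G} (union, +1)
TW@0: {C} ∩ {C} = {C} (intersection, +0)
IOTW@0: {C,G} ∩ {C} = {C} (intersection, +0)
IOQTW@0: {C} ∪ {G} = {C,G} (union, +1)
IO@1: {G} ∪ {A} = {A,G} (union, +1)
TW@1: {G} ∩ {G} = {G} (intersection, +0)
IOTW@1: {A,G} ∩ {G} = {G} (intersection, +0)
IOQTW@1: {G} ∩ {G} = {G} (intersection, +0)
IO@2: {T} ∪ {C} = {C,T} (union, +1)
TW@2: {T} ∩ {T} = {T} (intersection, +0)
IOTW@2: {C,T} ∩ {T} = {T} (intersection, +0)
IOQTW@2: {T} ∪ {C} = {C,T} (union, +1)
per-site changes: [2, 1, 2]; total = 5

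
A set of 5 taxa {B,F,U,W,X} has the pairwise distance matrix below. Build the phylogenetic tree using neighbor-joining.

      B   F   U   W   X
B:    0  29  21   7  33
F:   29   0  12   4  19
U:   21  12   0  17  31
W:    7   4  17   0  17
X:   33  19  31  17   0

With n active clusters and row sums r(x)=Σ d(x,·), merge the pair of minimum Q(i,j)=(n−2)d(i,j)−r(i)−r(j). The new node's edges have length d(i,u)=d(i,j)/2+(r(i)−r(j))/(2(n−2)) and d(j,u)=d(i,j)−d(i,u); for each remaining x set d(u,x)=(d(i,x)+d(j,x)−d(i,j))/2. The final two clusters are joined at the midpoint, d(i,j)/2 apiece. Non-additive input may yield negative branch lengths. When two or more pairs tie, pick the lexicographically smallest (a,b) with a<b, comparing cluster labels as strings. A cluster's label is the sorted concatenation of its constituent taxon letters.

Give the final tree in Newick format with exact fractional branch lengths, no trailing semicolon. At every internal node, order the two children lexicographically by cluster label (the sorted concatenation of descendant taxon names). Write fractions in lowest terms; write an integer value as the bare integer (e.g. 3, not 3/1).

((((B:11,W:-4):43/8,X:129/8):23/8,F:19/8):77/16,U:77/16)

1. join B+W (d=7, Q=-114) ⇒ BW; edges |B|=11, |W|=-4
  updated: d(BW,F)=13, d(BW,U)=31/2, d(BW,X)=43/2
2. join BW+X (d=43/2, Q=-157/2) ⇒ BWX; edges |BW|=43/8, |X|=129/8
  updated: d(BWX,F)=21/4, d(BWX,U)=25/2
3. join BWX+F (d=21/4, Q=-119/4) ⇒ BFWX; edges |BWX|=23/8, |F|=19/8
  updated: d(BFWX,U)=77/8
4. join BFWX+U (d=77/8) ⇒ BFUWX; edges |BFWX|=77/16, |U|=77/16
final tree: ((((B:11,W:-4):43/8,X:129/8):23/8,F:19/8):77/16,U:77/16)
total length: 347/8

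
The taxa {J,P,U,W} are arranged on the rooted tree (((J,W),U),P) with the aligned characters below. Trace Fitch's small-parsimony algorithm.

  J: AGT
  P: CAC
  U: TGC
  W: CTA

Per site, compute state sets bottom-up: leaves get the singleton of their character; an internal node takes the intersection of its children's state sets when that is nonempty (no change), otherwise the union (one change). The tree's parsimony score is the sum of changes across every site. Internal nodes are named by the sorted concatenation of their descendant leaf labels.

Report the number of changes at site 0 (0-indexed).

JW@0: {A} ∪ {C} = {A,C} (union, +1)
JUW@0: {A,C} ∪ {T} = {A,C,T} (union, +1)
JPUW@0: {A,C,T} ∩ {C} = {C} (intersection, +0)
JW@1: {G} ∪ {T} = {G,T} (union, +1)
JUW@1: {G,T} ∩ {G} = {G} (intersection, +0)
JPUW@1: {G} ∪ {A} = {A,G} (union, +1)
JW@2: {T} ∪ {A} = {A,T} (union, +1)
JUW@2: {A,T} ∪ {C} = {A,C,T} (union, +1)
JPUW@2: {A,C,T} ∩ {C} = {C} (intersection, +0)
per-site changes: [2, 2, 2]; total = 6

2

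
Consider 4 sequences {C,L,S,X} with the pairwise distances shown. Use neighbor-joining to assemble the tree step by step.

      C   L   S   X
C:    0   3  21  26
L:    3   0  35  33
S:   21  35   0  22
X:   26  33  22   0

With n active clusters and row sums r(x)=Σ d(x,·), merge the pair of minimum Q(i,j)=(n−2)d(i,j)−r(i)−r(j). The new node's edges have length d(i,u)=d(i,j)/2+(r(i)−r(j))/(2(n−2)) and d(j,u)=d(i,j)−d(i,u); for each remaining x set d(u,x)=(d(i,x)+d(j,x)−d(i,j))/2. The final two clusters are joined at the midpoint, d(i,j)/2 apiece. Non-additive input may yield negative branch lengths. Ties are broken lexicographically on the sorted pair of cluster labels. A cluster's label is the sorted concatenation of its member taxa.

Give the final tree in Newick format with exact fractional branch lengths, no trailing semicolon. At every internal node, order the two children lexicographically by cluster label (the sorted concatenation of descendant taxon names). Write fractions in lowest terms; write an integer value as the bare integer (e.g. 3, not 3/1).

1. join C+L (d=3, Q=-115) ⇒ CL; edges |C|=-15/4, |L|=27/4
  updated: d(CL,S)=53/2, d(CL,X)=28
2. join CL+S (d=53/2, Q=-153/2) ⇒ CLS; edges |CL|=65/4, |S|=41/4
  updated: d(CLS,X)=47/4
3. join CLS+X (d=47/4) ⇒ CLSX; edges |CLS|=47/8, |X|=47/8
final tree: (((C:-15/4,L:27/4):65/4,S:41/4):47/8,X:47/8)
total length: 165/4

(((C:-15/4,L:27/4):65/4,S:41/4):47/8,X:47/8)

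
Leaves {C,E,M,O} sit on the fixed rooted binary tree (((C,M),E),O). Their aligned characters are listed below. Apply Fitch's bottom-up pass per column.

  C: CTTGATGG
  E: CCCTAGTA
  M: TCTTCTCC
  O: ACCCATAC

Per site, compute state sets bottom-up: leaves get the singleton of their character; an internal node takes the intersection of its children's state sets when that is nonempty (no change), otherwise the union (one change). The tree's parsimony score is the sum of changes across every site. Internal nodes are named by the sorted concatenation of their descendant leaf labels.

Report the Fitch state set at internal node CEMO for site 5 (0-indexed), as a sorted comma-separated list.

CM@0: {C} ∪ {T} = {C,T} (union, +1)
CEM@0: {C,T} ∩ {C} = {C} (intersection, +0)
CEMO@0: {C} ∪ {A} = {A,C} (union, +1)
CM@1: {T} ∪ {C} = {C,T} (union, +1)
CEM@1: {C,T} ∩ {C} = {C} (intersection, +0)
CEMO@1: {C} ∩ {C} = {C} (intersection, +0)
CM@2: {T} ∩ {T} = {T} (intersection, +0)
CEM@2: {T} ∪ {C} = {C,T} (union, +1)
CEMO@2: {C,T} ∩ {C} = {C} (intersection, +0)
CM@3: {G} ∪ {T} = {G,T} (union, +1)
CEM@3: {G,T} ∩ {T} = {T} (intersection, +0)
CEMO@3: {T} ∪ {C} = {C,T} (union, +1)
CM@4: {A} ∪ {C} = {A,C} (union, +1)
CEM@4: {A,C} ∩ {A} = {A} (intersection, +0)
CEMO@4: {A} ∩ {A} = {A} (intersection, +0)
CM@5: {T} ∩ {T} = {T} (intersection, +0)
CEM@5: {T} ∪ {G} = {G,T} (union, +1)
CEMO@5: {G,T} ∩ {T} = {T} (intersection, +0)
CM@6: {G} ∪ {C} = {C,G} (union, +1)
CEM@6: {C,G} ∪ {T} = {C,G,T} (union, +1)
CEMO@6: {C,G,T} ∪ {A} = {A,C,G,T} (union, +1)
CM@7: {G} ∪ {C} = {C,G} (union, +1)
CEM@7: {C,G} ∪ {A} = {A,C,G} (union, +1)
CEMO@7: {A,C,G} ∩ {C} = {C} (intersection, +0)
per-site changes: [2, 1, 1, 2, 1, 1, 3, 2]; total = 13

T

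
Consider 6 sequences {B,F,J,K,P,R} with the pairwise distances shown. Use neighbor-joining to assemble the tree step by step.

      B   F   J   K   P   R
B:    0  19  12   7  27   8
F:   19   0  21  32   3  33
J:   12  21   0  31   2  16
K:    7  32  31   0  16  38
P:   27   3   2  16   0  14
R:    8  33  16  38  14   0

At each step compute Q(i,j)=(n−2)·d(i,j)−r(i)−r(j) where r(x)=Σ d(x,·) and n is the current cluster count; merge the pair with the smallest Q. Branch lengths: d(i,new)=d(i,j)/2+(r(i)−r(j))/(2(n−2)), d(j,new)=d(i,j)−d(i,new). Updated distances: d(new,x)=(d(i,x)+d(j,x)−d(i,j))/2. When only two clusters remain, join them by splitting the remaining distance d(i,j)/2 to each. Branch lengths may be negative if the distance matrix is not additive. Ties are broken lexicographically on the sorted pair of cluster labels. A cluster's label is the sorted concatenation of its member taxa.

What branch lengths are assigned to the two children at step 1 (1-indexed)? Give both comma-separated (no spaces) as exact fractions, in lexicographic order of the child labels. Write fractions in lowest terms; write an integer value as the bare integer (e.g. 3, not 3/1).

iteration 1: select B,K (d=7, Q=-169); attach at lengths (-23/8, 79/8); label the merged cluster BK
  updated: d(BK,F)=22, d(BK,J)=18, d(BK,P)=18, d(BK,R)=39/2
iteration 2: select F,P (d=3, Q=-107); attach at lengths (17/2, -11/2); label the merged cluster FP
  updated: d(BK,FP)=37/2, d(FP,J)=10, d(FP,R)=22
iteration 3: select BK,R (d=39/2, Q=-149/2); attach at lengths (75/8, 81/8); label the merged cluster BKR
  updated: d(BKR,FP)=21/2, d(BKR,J)=29/4
iteration 4: select BKR,FP (d=21/2, Q=-111/4); attach at lengths (31/8, 53/8); label the merged cluster BFKPR
  updated: d(BFKPR,J)=27/8
iteration 5: select BFKPR,J (d=27/8); attach at lengths (27/16, 27/16); label the merged cluster BFJKPR
final tree: ((((B:-23/8,K:79/8):75/8,R:81/8):31/8,(F:17/2,P:-11/2):53/8):27/16,J:27/16)
total length: 347/8

-23/8,79/8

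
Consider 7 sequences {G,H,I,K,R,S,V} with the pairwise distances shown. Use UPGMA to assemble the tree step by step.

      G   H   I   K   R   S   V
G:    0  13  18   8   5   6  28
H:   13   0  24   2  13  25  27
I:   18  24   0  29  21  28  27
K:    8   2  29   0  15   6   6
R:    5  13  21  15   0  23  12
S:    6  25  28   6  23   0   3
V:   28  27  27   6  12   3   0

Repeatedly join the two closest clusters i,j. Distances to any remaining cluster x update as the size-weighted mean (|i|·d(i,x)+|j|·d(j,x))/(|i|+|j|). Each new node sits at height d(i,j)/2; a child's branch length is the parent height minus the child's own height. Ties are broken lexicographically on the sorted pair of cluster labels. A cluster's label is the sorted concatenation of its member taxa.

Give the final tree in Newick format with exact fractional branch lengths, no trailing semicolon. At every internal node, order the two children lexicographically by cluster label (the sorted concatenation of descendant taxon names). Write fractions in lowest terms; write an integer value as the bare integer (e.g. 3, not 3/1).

1. join H+K (d=2) ⇒ HK; edges |H|=1, |K|=1
  updated: d(G,HK)=21/2, d(HK,I)=53/2, d(HK,R)=14, d(HK,S)=31/2, d(HK,V)=33/2
2. join S+V (d=3) ⇒ SV; edges |S|=3/2, |V|=3/2
  updated: d(G,SV)=17, d(HK,SV)=16, d(I,SV)=55/2, d(R,SV)=35/2
3. join G+R (d=5) ⇒ GR; edges |G|=5/2, |R|=5/2
  updated: d(GR,HK)=49/4, d(GR,I)=39/2, d(GR,SV)=69/4
4. join GR+HK (d=49/4) ⇒ GHKR; edges |GR|=29/8, |HK|=41/8
  updated: d(GHKR,I)=23, d(GHKR,SV)=133/8
5. join GHKR+SV (d=133/8) ⇒ GHKRSV; edges |GHKR|=35/16, |SV|=109/16
  updated: d(GHKRSV,I)=49/2
6. join GHKRSV+I (d=49/2) ⇒ GHIKRSV; edges |GHKRSV|=63/16, |I|=49/4
final tree: ((((G:5/2,R:5/2):29/8,(H:1,K:1):41/8):35/16,(S:3/2,V:3/2):109/16):63/16,I:49/4)
total length: 703/16

((((G:5/2,R:5/2):29/8,(H:1,K:1):41/8):35/16,(S:3/2,V:3/2):109/16):63/16,I:49/4)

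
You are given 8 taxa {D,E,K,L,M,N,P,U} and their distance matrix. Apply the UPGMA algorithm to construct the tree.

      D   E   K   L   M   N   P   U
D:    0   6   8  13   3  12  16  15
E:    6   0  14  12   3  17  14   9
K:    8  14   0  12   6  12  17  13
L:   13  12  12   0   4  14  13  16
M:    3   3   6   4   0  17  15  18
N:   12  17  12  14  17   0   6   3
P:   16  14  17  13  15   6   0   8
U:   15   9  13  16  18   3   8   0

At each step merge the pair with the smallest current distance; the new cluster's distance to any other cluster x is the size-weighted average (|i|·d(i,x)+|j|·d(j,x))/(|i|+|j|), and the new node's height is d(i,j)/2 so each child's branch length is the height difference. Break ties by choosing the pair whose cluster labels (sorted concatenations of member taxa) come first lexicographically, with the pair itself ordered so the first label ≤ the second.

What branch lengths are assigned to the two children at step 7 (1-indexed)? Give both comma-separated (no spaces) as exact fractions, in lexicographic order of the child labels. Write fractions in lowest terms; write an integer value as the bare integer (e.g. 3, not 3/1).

257/120,113/30

1. join D+M (d=3) ⇒ DM; edges |D|=3/2, |M|=3/2
  updated: d(DM,E)=9/2, d(DM,K)=7, d(DM,L)=17/2, d(DM,N)=29/2, d(DM,P)=31/2, d(DM,U)=33/2
2. join N+U (d=3) ⇒ NU; edges |N|=3/2, |U|=3/2
  updated: d(DM,NU)=31/2, d(E,NU)=13, d(K,NU)=25/2, d(L,NU)=15, d(NU,P)=7
3. join DM+E (d=9/2) ⇒ DEM; edges |DM|=3/4, |E|=9/4
  updated: d(DEM,K)=28/3, d(DEM,L)=29/3, d(DEM,NU)=44/3, d(DEM,P)=15
4. join NU+P (d=7) ⇒ NPU; edges |NU|=2, |P|=7/2
  updated: d(DEM,NPU)=133/9, d(K,NPU)=14, d(L,NPU)=43/3
5. join DEM+K (d=28/3) ⇒ DEKM; edges |DEM|=29/12, |K|=14/3
  updated: d(DEKM,L)=41/4, d(DEKM,NPU)=175/12
6. join DEKM+L (d=41/4) ⇒ DEKLM; edges |DEKM|=11/24, |L|=41/8
  updated: d(DEKLM,NPU)=218/15
7. join DEKLM+NPU (d=218/15) ⇒ DEKLMNPU; edges |DEKLM|=257/120, |NPU|=113/30
final tree: (((((D:3/2,M:3/2):3/4,E:9/4):29/12,K:14/3):11/24,L:41/8):257/120,((N:3/2,U:3/2):2,P:7/2):113/30)
total length: 1323/40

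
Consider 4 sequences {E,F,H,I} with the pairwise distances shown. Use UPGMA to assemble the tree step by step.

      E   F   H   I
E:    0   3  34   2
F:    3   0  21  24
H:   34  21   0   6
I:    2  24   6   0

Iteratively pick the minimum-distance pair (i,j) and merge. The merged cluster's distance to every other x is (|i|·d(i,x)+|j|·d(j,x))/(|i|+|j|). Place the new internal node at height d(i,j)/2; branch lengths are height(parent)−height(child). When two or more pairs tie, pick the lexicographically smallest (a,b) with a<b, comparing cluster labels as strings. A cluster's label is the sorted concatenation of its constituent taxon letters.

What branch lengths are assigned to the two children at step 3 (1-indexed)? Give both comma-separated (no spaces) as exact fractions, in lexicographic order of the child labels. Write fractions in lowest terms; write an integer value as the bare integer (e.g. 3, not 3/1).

iteration 1: select E,I (d=2); attach at lengths (1, 1); label the merged cluster EI
  updated: d(EI,F)=27/2, d(EI,H)=20
iteration 2: select EI,F (d=27/2); attach at lengths (23/4, 27/4); label the merged cluster EFI
  updated: d(EFI,H)=61/3
iteration 3: select EFI,H (d=61/3); attach at lengths (41/12, 61/6); label the merged cluster EFHI
final tree: (((E:1,I:1):23/4,F:27/4):41/12,H:61/6)
total length: 337/12

41/12,61/6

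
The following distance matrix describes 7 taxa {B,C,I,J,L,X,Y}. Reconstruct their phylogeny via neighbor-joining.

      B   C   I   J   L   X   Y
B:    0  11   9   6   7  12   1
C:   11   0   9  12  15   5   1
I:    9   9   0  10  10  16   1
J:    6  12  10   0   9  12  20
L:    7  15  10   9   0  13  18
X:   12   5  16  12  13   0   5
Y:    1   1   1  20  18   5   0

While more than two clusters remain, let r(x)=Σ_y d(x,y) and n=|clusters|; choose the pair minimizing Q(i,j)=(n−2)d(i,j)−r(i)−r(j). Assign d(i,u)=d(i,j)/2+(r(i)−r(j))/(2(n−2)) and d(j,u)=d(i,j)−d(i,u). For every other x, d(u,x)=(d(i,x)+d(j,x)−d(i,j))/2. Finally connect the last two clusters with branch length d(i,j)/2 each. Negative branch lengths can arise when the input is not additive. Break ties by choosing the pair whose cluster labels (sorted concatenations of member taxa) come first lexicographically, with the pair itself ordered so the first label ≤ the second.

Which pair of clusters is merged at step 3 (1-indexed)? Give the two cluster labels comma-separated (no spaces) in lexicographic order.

1. join I+Y (d=1, Q=-96) ⇒ IY; edges |I|=7/5, |Y|=-2/5
  updated: d(B,IY)=9/2, d(C,IY)=9/2, d(IY,J)=29/2, d(IY,L)=27/2, d(IY,X)=10
2. join C+X (d=5, Q=-159/2) ⇒ CX; edges |C|=31/16, |X|=49/16
  updated: d(B,CX)=9, d(CX,IY)=19/4, d(CX,J)=19/2, d(CX,L)=23/2
3. join CX+IY (d=19/4, Q=-231/4) ⇒ CIXY; edges |CX|=47/24, |IY|=67/24
  updated: d(B,CIXY)=35/8, d(CIXY,J)=77/8, d(CIXY,L)=81/8
4. join B+CIXY (d=35/8, Q=-131/4) ⇒ BCIXY; edges |B|=1/2, |CIXY|=31/8
  updated: d(BCIXY,J)=45/8, d(BCIXY,L)=51/8
5. join BCIXY+J (d=45/8, Q=-21) ⇒ BCIJXY; edges |BCIXY|=3/2, |J|=33/8
  updated: d(BCIJXY,L)=39/8
6. join BCIJXY+L (d=39/8) ⇒ BCIJLXY; edges |BCIJXY|=39/16, |L|=39/16
final tree: (((B:1/2,((C:31/16,X:49/16):47/24,(I:7/5,Y:-2/5):67/24):31/8):3/2,J:33/8):39/16,L:39/16)
total length: 205/8

CX,IY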